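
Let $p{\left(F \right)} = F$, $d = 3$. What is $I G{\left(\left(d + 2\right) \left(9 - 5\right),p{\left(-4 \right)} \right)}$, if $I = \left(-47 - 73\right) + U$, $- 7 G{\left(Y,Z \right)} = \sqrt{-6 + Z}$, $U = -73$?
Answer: $\frac{193 i \sqrt{10}}{7} \approx 87.188 i$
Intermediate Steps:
$G{\left(Y,Z \right)} = - \frac{\sqrt{-6 + Z}}{7}$
$I = -193$ ($I = \left(-47 - 73\right) - 73 = -120 - 73 = -193$)
$I G{\left(\left(d + 2\right) \left(9 - 5\right),p{\left(-4 \right)} \right)} = - 193 \left(- \frac{\sqrt{-6 - 4}}{7}\right) = - 193 \left(- \frac{\sqrt{-10}}{7}\right) = - 193 \left(- \frac{i \sqrt{10}}{7}\right) = \frac{193 i \sqrt{10}}{7}$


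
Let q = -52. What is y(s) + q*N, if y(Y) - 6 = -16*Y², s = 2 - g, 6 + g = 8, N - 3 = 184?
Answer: -9718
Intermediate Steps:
N = 187 (N = 3 + 184 = 187)
g = 2 (g = -6 + 8 = 2)
s = 0 (s = 2 - 1*2 = 2 - 2 = 0)
y(Y) = 6 - 16*Y²
y(s) + q*N = (6 - 16*0²) - 52*187 = (6 - 16*0) - 9724 = (6 + 0) - 9724 = 6 - 9724 = -9718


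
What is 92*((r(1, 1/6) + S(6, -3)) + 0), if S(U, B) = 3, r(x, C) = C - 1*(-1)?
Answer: 1150/3 ≈ 383.33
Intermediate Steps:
r(x, C) = 1 + C (r(x, C) = C + 1 = 1 + C)
92*((r(1, 1/6) + S(6, -3)) + 0) = 92*(((1 + 1/6) + 3) + 0) = 92*(((1 + ⅙) + 3) + 0) = 92*((7/6 + 3) + 0) = 92*(25/6 + 0) = 92*(25/6) = 1150/3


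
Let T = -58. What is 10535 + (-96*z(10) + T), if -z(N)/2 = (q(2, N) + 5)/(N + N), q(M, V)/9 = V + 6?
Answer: 59537/5 ≈ 11907.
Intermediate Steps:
q(M, V) = 54 + 9*V (q(M, V) = 9*(V + 6) = 9*(6 + V) = 54 + 9*V)
z(N) = -(59 + 9*N)/N (z(N) = -2*((54 + 9*N) + 5)/(N + N) = -2*(59 + 9*N)/(2*N) = -2*(59 + 9*N)*1/(2*N) = -(59 + 9*N)/N)
10535 + (-96*z(10) + T) = 10535 + (-96*(-9 - 59/10) - 58) = 10535 + (-96*(-149/10) - 58) = 10535 + (7152/5 - 58) = 10535 + 6862/5 = 59537/5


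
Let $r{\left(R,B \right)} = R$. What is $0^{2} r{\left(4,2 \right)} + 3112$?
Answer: $3112$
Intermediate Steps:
$0^{2} r{\left(4,2 \right)} + 3112 = 0^{2} \cdot 4 + 3112 = 0 \cdot 4 + 3112 = 0 + 3112 = 3112$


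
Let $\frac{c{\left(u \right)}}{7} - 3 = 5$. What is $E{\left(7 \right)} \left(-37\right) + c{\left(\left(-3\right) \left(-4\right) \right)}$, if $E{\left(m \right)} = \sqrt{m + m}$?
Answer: $56 - 37 \sqrt{14} \approx -82.441$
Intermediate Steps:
$E{\left(m \right)} = \sqrt{2} \sqrt{m}$ ($E{\left(m \right)} = \sqrt{2 m} = \sqrt{2} \sqrt{m}$)
$c{\left(u \right)} = 56$ ($c{\left(u \right)} = 21 + 7 \cdot 5 = 21 + 35 = 56$)
$E{\left(7 \right)} \left(-37\right) + c{\left(\left(-3\right) \left(-4\right) \right)} = \sqrt{2} \sqrt{7} \left(-37\right) + 56 = \sqrt{14} \left(-37\right) + 56 = - 37 \sqrt{14} + 56 = 56 - 37 \sqrt{14}$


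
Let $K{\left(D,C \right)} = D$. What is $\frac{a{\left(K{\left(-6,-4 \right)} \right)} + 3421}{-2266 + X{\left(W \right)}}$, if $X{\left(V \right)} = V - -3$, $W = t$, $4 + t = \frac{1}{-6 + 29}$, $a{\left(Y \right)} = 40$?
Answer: $- \frac{79603}{52140} \approx -1.5267$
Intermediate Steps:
$t = - \frac{91}{23}$ ($t = -4 + \frac{1}{-6 + 29} = -4 + \frac{1}{23} = - \frac{91}{23} \approx -3.9565$)
$W = - \frac{91}{23} \approx -3.9565$
$X{\left(V \right)} = 3 + V$ ($X{\left(V \right)} = V + 3 = 3 + V$)
$\frac{a{\left(K{\left(-6,-4 \right)} \right)} + 3421}{-2266 + X{\left(W \right)}} = \frac{40 + 3421}{-2266 + \left(3 - \frac{91}{23}\right)} = \frac{3461}{-2266 - \frac{22}{23}} = \frac{3461}{- \frac{52140}{23}} = 3461 \left(- \frac{23}{52140}\right) = - \frac{79603}{52140}$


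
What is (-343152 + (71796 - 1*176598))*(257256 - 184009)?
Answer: -32811286638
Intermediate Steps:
(-343152 + (71796 - 1*176598))*(257256 - 184009) = (-343152 + (71796 - 176598))*73247 = (-343152 - 104802)*73247 = -447954*73247 = -32811286638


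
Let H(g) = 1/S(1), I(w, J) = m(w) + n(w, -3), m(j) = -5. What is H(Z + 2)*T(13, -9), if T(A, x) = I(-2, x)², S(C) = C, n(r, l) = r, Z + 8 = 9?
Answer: 49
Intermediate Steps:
Z = 1 (Z = -8 + 9 = 1)
I(w, J) = -5 + w
T(A, x) = 49 (T(A, x) = (-5 - 2)² = (-7)² = 49)
H(g) = 1 (H(g) = 1/1 = 1)
H(Z + 2)*T(13, -9) = 1*49 = 49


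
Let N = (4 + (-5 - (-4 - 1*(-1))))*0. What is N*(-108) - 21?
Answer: -21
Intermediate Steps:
N = 0 (N = (4 + (-5 - (-4 + 1)))*0 = (4 + (-5 - 1*(-3)))*0 = (4 + (-5 + 3))*0 = (4 - 2)*0 = 2*0 = 0)
N*(-108) - 21 = 0*(-108) - 21 = 0 - 21 = -21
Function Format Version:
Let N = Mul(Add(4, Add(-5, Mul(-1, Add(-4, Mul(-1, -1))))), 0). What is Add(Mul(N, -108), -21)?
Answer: -21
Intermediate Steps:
N = 0 (N = Mul(Add(4, Add(-5, Mul(-1, Add(-4, 1)))), 0) = Mul(Add(4, Add(-5, Mul(-1, -3))), 0) = Mul(Add(4, Add(-5, 3)), 0) = Mul(Add(4, -2), 0) = Mul(2, 0) = 0)
Add(Mul(N, -108), -21) = Add(Mul(0, -108), -21) = Add(0, -21) = -21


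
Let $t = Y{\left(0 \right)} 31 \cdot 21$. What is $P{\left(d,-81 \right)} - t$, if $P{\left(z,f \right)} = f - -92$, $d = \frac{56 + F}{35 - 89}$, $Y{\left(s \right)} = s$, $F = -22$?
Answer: $11$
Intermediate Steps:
$d = - \frac{17}{27}$ ($d = \frac{56 - 22}{35 - 89} = \frac{34}{-54} = 34 \left(- \frac{1}{54}\right) = - \frac{17}{27} \approx -0.62963$)
$P{\left(z,f \right)} = 92 + f$ ($P{\left(z,f \right)} = f + 92 = 92 + f$)
$t = 0$ ($t = 0 \cdot 31 \cdot 21 = 0 \cdot 21 = 0$)
$P{\left(d,-81 \right)} - t = \left(92 - 81\right) - 0 = 11 + 0 = 11$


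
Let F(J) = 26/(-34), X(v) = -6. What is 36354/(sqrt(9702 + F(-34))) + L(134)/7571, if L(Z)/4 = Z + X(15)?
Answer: 512/7571 + 438*sqrt(2803657)/1987 ≈ 369.16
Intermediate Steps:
F(J) = -13/17 (F(J) = 26*(-1/34) = -13/17)
L(Z) = -24 + 4*Z (L(Z) = 4*(Z - 6) = 4*(-6 + Z) = -24 + 4*Z)
36354/(sqrt(9702 + F(-34))) + L(134)/7571 = 36354/(sqrt(9702 - 13/17)) + (-24 + 4*134)/7571 = 36354/(sqrt(164921/17)) + (-24 + 536)*(1/7571) = 36354/((sqrt(2803657)/17)) + 512*(1/7571) = 36354*(sqrt(2803657)/164921) + 512/7571 = 438*sqrt(2803657)/1987 + 512/7571 = 512/7571 + 438*sqrt(2803657)/1987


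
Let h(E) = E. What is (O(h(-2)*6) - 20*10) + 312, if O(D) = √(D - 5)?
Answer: 112 + I*√17 ≈ 112.0 + 4.1231*I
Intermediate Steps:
O(D) = √(-5 + D)
(O(h(-2)*6) - 20*10) + 312 = (√(-5 - 2*6) - 20*10) + 312 = (√(-5 - 12) - 200) + 312 = (√(-17) - 200) + 312 = (I*√17 - 200) + 312 = (-200 + I*√17) + 312 = 112 + I*√17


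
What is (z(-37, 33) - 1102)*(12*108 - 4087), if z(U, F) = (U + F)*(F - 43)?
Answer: 2964042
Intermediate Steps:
z(U, F) = (-43 + F)*(F + U) (z(U, F) = (F + U)*(-43 + F) = (-43 + F)*(F + U))
(z(-37, 33) - 1102)*(12*108 - 4087) = ((33² - 43*33 - 43*(-37) + 33*(-37)) - 1102)*(12*108 - 4087) = ((1089 - 1419 + 1591 - 1221) - 1102)*(1296 - 4087) = (40 - 1102)*(-2791) = -1062*(-2791) = 2964042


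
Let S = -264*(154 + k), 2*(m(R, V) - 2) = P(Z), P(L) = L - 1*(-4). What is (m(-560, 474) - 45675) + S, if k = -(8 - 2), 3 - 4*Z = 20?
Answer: -677961/8 ≈ -84745.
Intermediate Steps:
Z = -17/4 (Z = ¾ - ¼*20 = ¾ - 5 = -17/4 ≈ -4.2500)
P(L) = 4 + L (P(L) = L + 4 = 4 + L)
k = -6 (k = -1*6 = -6)
m(R, V) = 15/8 (m(R, V) = 2 + (4 - 17/4)/2 = 2 + (½)*(-¼) = 2 - ⅛ = 15/8)
S = -39072 (S = -264*(154 - 6) = -264*148 = -39072)
(m(-560, 474) - 45675) + S = (15/8 - 45675) - 39072 = -365385/8 - 39072 = -677961/8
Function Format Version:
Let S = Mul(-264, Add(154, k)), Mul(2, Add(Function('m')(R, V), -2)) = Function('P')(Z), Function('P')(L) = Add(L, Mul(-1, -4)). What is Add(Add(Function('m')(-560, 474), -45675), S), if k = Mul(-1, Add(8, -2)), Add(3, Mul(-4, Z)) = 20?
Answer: Rational(-677961, 8) ≈ -84745.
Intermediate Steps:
Z = Rational(-17, 4) (Z = Add(Rational(3, 4), Mul(Rational(-1, 4), 20)) = Add(Rational(3, 4), -5) = Rational(-17, 4) ≈ -4.2500)
Function('P')(L) = Add(4, L) (Function('P')(L) = Add(L, 4) = Add(4, L))
k = -6 (k = Mul(-1, 6) = -6)
Function('m')(R, V) = Rational(15, 8) (Function('m')(R, V) = Add(2, Mul(Rational(1, 2), Add(4, Rational(-17, 4)))) = Add(2, Mul(Rational(1, 2), Rational(-1, 4))) = Add(2, Rational(-1, 8)) = Rational(15, 8))
S = -39072 (S = Mul(-264, Add(154, -6)) = Mul(-264, 148) = -39072)
Add(Add(Function('m')(-560, 474), -45675), S) = Add(Add(Rational(15, 8), -45675), -39072) = Add(Rational(-365385, 8), -39072) = Rational(-677961, 8)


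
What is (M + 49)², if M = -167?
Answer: 13924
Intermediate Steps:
(M + 49)² = (-167 + 49)² = (-118)² = 13924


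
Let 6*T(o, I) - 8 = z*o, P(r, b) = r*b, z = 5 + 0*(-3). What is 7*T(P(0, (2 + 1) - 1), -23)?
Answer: 28/3 ≈ 9.3333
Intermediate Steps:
z = 5 (z = 5 + 0 = 5)
P(r, b) = b*r
T(o, I) = 4/3 + 5*o/6 (T(o, I) = 4/3 + (5*o)/6 = 4/3 + 5*o/6)
7*T(P(0, (2 + 1) - 1), -23) = 7*(4/3 + 5*(((2 + 1) - 1)*0)/6) = 7*(4/3 + 5*((3 - 1)*0)/6) = 7*(4/3 + 5*(2*0)/6) = 7*(4/3 + (⅚)*0) = 7*(4/3 + 0) = 7*(4/3) = 28/3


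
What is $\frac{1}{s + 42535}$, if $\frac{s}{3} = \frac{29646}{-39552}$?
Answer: $\frac{6592}{280375897} \approx 2.3511 \cdot 10^{-5}$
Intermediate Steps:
$s = - \frac{14823}{6592}$ ($s = 3 \frac{29646}{-39552} = 3 \cdot 29646 \left(- \frac{1}{39552}\right) = 3 \left(- \frac{4941}{6592}\right) = - \frac{14823}{6592} \approx -2.2486$)
$\frac{1}{s + 42535} = \frac{1}{- \frac{14823}{6592} + 42535} = \frac{1}{\frac{280375897}{6592}} = \frac{6592}{280375897}$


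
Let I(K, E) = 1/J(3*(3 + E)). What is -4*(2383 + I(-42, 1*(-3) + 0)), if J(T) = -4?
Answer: -9531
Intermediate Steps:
I(K, E) = -¼ (I(K, E) = 1/(-4) = -¼)
-4*(2383 + I(-42, 1*(-3) + 0)) = -4*(2383 - ¼) = -4*9531/4 = -9531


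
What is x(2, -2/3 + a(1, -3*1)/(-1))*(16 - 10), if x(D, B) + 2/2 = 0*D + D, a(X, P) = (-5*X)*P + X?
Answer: 6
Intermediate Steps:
a(X, P) = X - 5*P*X (a(X, P) = -5*P*X + X = X - 5*P*X)
x(D, B) = -1 + D (x(D, B) = -1 + (0*D + D) = -1 + (0 + D) = -1 + D)
x(2, -2/3 + a(1, -3*1)/(-1))*(16 - 10) = (-1 + 2)*(16 - 10) = 1*6 = 6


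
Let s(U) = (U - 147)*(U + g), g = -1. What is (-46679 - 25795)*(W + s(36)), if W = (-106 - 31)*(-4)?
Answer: 241845738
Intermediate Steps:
s(U) = (-1 + U)*(-147 + U) (s(U) = (U - 147)*(U - 1) = (-147 + U)*(-1 + U) = (-1 + U)*(-147 + U))
W = 548 (W = -137*(-4) = 548)
(-46679 - 25795)*(W + s(36)) = (-46679 - 25795)*(548 + (147 + 36² - 148*36)) = -72474*(548 + (147 + 1296 - 5328)) = -72474*(548 - 3885) = -72474*(-3337) = 241845738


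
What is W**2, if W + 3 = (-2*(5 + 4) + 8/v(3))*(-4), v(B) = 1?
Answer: 1369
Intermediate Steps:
W = 37 (W = -3 + (-2*(5 + 4) + 8/1)*(-4) = -3 + (-2*9 + 8*1)*(-4) = -3 + (-18 + 8)*(-4) = -3 - 10*(-4) = -3 + 40 = 37)
W**2 = 37**2 = 1369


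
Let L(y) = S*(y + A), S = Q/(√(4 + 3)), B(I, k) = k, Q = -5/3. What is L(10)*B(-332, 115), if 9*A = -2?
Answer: -50600*√7/189 ≈ -708.33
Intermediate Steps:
Q = -5/3 (Q = -5*⅓ = -5/3 ≈ -1.6667)
A = -2/9 (A = (⅑)*(-2) = -2/9 ≈ -0.22222)
S = -5*√7/21 (S = -5/(3*√(4 + 3)) = -5*√7/7/3 = -5*√7/21 ≈ -0.62994)
L(y) = -5*√7*(-2/9 + y)/21 (L(y) = (-5*√7/21)*(y - 2/9) = (-5*√7/21)*(-2/9 + y) = -5*√7*(-2/9 + y)/21)
L(10)*B(-332, 115) = (5*√7*(2 - 9*10)/189)*115 = (5*√7*(2 - 90)/189)*115 = ((5/189)*√7*(-88))*115 = -440*√7/189*115 = -50600*√7/189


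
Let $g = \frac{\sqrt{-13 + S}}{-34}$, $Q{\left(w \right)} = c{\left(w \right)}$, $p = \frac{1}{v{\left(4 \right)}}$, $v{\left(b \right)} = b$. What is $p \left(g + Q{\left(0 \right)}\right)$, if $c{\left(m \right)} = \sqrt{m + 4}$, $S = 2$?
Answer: $\frac{1}{2} - \frac{i \sqrt{11}}{136} \approx 0.5 - 0.024387 i$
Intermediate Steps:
$p = \frac{1}{4} \approx 0.25$
$c{\left(m \right)} = \sqrt{4 + m}$
$Q{\left(w \right)} = \sqrt{4 + w}$
$g = - \frac{i \sqrt{11}}{34}$ ($g = \frac{\sqrt{-13 + 2}}{-34} = \sqrt{-11} \left(- \frac{1}{34}\right) = i \sqrt{11} \left(- \frac{1}{34}\right) = - \frac{i \sqrt{11}}{34} \approx - 0.097548 i$)
$p \left(g + Q{\left(0 \right)}\right) = \frac{- \frac{i \sqrt{11}}{34} + \sqrt{4 + 0}}{4} = \frac{- \frac{i \sqrt{11}}{34} + \sqrt{4}}{4} = \frac{- \frac{i \sqrt{11}}{34} + 2}{4} = \frac{2 - \frac{i \sqrt{11}}{34}}{4} = \frac{1}{2} - \frac{i \sqrt{11}}{136}$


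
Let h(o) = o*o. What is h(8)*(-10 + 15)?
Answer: 320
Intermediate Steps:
h(o) = o²
h(8)*(-10 + 15) = 8²*(-10 + 15) = 64*5 = 320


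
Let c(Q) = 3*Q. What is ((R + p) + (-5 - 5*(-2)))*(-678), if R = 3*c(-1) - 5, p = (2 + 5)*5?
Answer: -17628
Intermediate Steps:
p = 35 (p = 7*5 = 35)
R = -14 (R = 3*(3*(-1)) - 5 = 3*(-3) - 5 = -9 - 5 = -14)
((R + p) + (-5 - 5*(-2)))*(-678) = ((-14 + 35) + (-5 - 5*(-2)))*(-678) = (21 + (-5 + 10))*(-678) = (21 + 5)*(-678) = 26*(-678) = -17628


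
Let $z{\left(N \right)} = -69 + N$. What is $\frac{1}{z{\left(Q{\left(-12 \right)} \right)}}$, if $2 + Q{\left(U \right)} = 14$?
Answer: $- \frac{1}{57} \approx -0.017544$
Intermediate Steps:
$Q{\left(U \right)} = 12$ ($Q{\left(U \right)} = -2 + 14 = 12$)
$\frac{1}{z{\left(Q{\left(-12 \right)} \right)}} = \frac{1}{-69 + 12} = \frac{1}{-57} = - \frac{1}{57}$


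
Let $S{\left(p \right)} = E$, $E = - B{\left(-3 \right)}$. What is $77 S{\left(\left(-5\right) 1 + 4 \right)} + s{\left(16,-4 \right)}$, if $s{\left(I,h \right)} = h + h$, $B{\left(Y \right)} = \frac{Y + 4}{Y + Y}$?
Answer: $\frac{29}{6} \approx 4.8333$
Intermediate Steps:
$B{\left(Y \right)} = \frac{4 + Y}{2 Y}$
$E = \frac{1}{6}$ ($E = - \frac{4 - 3}{2 \left(-3\right)} = - \frac{\left(-1\right) 1}{2 \cdot 3} = \left(-1\right) \left(- \frac{1}{6}\right) = \frac{1}{6} \approx 0.16667$)
$s{\left(I,h \right)} = 2 h$
$S{\left(p \right)} = \frac{1}{6}$
$77 S{\left(\left(-5\right) 1 + 4 \right)} + s{\left(16,-4 \right)} = 77 \cdot \frac{1}{6} + 2 \left(-4\right) = \frac{77}{6} - 8 = \frac{29}{6}$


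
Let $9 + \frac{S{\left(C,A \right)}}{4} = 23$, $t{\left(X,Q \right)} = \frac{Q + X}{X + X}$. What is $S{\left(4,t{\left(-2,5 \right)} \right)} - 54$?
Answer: $2$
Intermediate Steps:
$t{\left(X,Q \right)} = \frac{Q + X}{2 X}$
$S{\left(C,A \right)} = 56$ ($S{\left(C,A \right)} = -36 + 4 \cdot 23 = -36 + 92 = 56$)
$S{\left(4,t{\left(-2,5 \right)} \right)} - 54 = 56 - 54 = 2$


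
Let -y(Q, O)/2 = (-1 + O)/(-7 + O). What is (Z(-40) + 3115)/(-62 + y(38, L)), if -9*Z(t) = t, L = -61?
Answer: -95455/1953 ≈ -48.876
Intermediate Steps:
Z(t) = -t/9
y(Q, O) = -2*(-1 + O)/(-7 + O)
(Z(-40) + 3115)/(-62 + y(38, L)) = (-⅑*(-40) + 3115)/(-62 + 2*(1 - 1*(-61))/(-7 - 61)) = (40/9 + 3115)/(-62 + 2*(1 + 61)/(-68)) = 28075/(9*(-62 + 2*(-1/68)*62)) = 28075/(9*(-62 - 31/17)) = 28075/(9*(-1085/17)) = (28075/9)*(-17/1085) = -95455/1953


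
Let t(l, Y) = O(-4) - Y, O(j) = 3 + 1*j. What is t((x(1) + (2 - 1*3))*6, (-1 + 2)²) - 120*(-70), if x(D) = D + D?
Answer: 8398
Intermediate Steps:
O(j) = 3 + j
x(D) = 2*D
t(l, Y) = -1 - Y (t(l, Y) = (3 - 4) - Y = -1 - Y)
t((x(1) + (2 - 1*3))*6, (-1 + 2)²) - 120*(-70) = (-1 - (-1 + 2)²) - 120*(-70) = (-1 - 1*1²) + 8400 = (-1 - 1*1) + 8400 = (-1 - 1) + 8400 = -2 + 8400 = 8398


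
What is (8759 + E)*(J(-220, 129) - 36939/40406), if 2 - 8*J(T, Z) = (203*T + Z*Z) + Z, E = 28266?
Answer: 2607274212250/20203 ≈ 1.2905e+8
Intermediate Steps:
J(T, Z) = ¼ - 203*T/8 - Z/8 - Z²/8 (J(T, Z) = ¼ - ((203*T + Z*Z) + Z)/8 = ¼ - ((203*T + Z²) + Z)/8 = ¼ - ((Z² + 203*T) + Z)/8 = ¼ - (Z + Z² + 203*T)/8 = ¼ + (-203*T/8 - Z/8 - Z²/8) = ¼ - 203*T/8 - Z/8 - Z²/8)
(8759 + E)*(J(-220, 129) - 36939/40406) = (8759 + 28266)*((¼ - 203/8*(-220) - ⅛*129 - ⅛*129²) - 36939/40406) = 37025*((¼ + 11165/2 - 129/8 - ⅛*16641) - 36939*1/40406) = 37025*((¼ + 11165/2 - 129/8 - 16641/8) - 36939/40406) = 37025*(6973/2 - 36939/40406) = 37025*(70419290/20203) = 2607274212250/20203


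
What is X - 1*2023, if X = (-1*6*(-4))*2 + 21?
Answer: -1954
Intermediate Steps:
X = 69 (X = -6*(-4)*2 + 21 = 24*2 + 21 = 48 + 21 = 69)
X - 1*2023 = 69 - 1*2023 = 69 - 2023 = -1954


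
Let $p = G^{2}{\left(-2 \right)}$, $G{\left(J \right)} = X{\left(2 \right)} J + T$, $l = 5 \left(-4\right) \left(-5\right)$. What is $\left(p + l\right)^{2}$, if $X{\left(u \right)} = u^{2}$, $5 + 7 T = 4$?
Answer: $\frac{66406201}{2401} \approx 27658.0$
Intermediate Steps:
$T = - \frac{1}{7}$ ($T = - \frac{5}{7} + \frac{1}{7} \cdot 4 = - \frac{5}{7} + \frac{4}{7} = - \frac{1}{7} \approx -0.14286$)
$l = 100$ ($l = \left(-20\right) \left(-5\right) = 100$)
$G{\left(J \right)} = - \frac{1}{7} + 4 J$ ($G{\left(J \right)} = 2^{2} J - \frac{1}{7} = 4 J - \frac{1}{7} = - \frac{1}{7} + 4 J$)
$p = \frac{3249}{49}$ ($p = \left(- \frac{1}{7} + 4 \left(-2\right)\right)^{2} = \left(- \frac{1}{7} - 8\right)^{2} = \left(- \frac{57}{7}\right)^{2} = \frac{3249}{49} \approx 66.306$)
$\left(p + l\right)^{2} = \left(\frac{3249}{49} + 100\right)^{2} = \left(\frac{8149}{49}\right)^{2} = \frac{66406201}{2401}$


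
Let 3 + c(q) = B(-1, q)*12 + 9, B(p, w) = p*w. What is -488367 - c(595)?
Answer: -481233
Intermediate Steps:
c(q) = 6 - 12*q (c(q) = -3 + (-q*12 + 9) = -3 + (-12*q + 9) = -3 + (9 - 12*q) = 6 - 12*q)
-488367 - c(595) = -488367 - (6 - 12*595) = -488367 - (6 - 7140) = -488367 - 1*(-7134) = -488367 + 7134 = -481233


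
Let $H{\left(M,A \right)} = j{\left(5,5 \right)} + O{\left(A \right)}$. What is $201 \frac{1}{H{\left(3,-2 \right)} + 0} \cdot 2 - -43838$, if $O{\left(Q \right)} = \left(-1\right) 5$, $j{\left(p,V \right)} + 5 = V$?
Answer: $\frac{218788}{5} \approx 43758.0$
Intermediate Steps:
$j{\left(p,V \right)} = -5 + V$
$O{\left(Q \right)} = -5$
$H{\left(M,A \right)} = -5$ ($H{\left(M,A \right)} = \left(-5 + 5\right) - 5 = 0 - 5 = -5$)
$201 \frac{1}{H{\left(3,-2 \right)} + 0} \cdot 2 - -43838 = 201 \frac{1}{-5 + 0} \cdot 2 - -43838 = 201 \frac{1}{-5} \cdot 2 + 43838 = 201 \left(\left(- \frac{1}{5}\right) 2\right) + 43838 = 201 \left(- \frac{2}{5}\right) + 43838 = - \frac{402}{5} + 43838 = \frac{218788}{5}$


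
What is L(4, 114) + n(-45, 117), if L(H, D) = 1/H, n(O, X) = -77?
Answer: -307/4 ≈ -76.750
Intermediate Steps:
L(4, 114) + n(-45, 117) = 1/4 - 77 = ¼ - 77 = -307/4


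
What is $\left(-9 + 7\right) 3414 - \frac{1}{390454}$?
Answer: $- \frac{2666019913}{390454} \approx -6828.0$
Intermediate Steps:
$\left(-9 + 7\right) 3414 - \frac{1}{390454} = \left(-2\right) 3414 - \frac{1}{390454} = -6828 - \frac{1}{390454} = - \frac{2666019913}{390454}$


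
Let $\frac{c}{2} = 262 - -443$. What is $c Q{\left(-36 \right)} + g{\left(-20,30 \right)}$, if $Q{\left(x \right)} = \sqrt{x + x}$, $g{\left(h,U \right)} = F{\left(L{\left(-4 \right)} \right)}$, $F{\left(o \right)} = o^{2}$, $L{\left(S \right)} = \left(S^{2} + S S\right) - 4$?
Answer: $784 + 8460 i \sqrt{2} \approx 784.0 + 11964.0 i$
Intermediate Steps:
$L{\left(S \right)} = -4 + 2 S^{2}$ ($L{\left(S \right)} = \left(S^{2} + S^{2}\right) - 4 = 2 S^{2} - 4 = -4 + 2 S^{2}$)
$g{\left(h,U \right)} = 784$ ($g{\left(h,U \right)} = \left(-4 + 2 \left(-4\right)^{2}\right)^{2} = \left(-4 + 2 \cdot 16\right)^{2} = \left(-4 + 32\right)^{2} = 28^{2} = 784$)
$Q{\left(x \right)} = \sqrt{2} \sqrt{x}$ ($Q{\left(x \right)} = \sqrt{2 x} = \sqrt{2} \sqrt{x}$)
$c = 1410$ ($c = 2 \left(262 - -443\right) = 2 \left(262 + 443\right) = 2 \cdot 705 = 1410$)
$c Q{\left(-36 \right)} + g{\left(-20,30 \right)} = 1410 \sqrt{2} \sqrt{-36} + 784 = 1410 \sqrt{2} \cdot 6 i + 784 = 1410 \cdot 6 i \sqrt{2} + 784 = 8460 i \sqrt{2} + 784 = 784 + 8460 i \sqrt{2}$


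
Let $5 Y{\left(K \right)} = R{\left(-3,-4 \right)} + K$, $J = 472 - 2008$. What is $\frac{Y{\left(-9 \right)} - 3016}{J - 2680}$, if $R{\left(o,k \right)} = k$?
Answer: $\frac{15093}{21080} \approx 0.71599$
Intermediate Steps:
$J = -1536$ ($J = 472 - 2008 = -1536$)
$Y{\left(K \right)} = - \frac{4}{5} + \frac{K}{5}$ ($Y{\left(K \right)} = \frac{-4 + K}{5} = - \frac{4}{5} + \frac{K}{5}$)
$\frac{Y{\left(-9 \right)} - 3016}{J - 2680} = \frac{\left(- \frac{4}{5} + \frac{1}{5} \left(-9\right)\right) - 3016}{-1536 - 2680} = \frac{\left(- \frac{4}{5} - \frac{9}{5}\right) - 3016}{-4216} = \left(- \frac{13}{5} - 3016\right) \left(- \frac{1}{4216}\right) = \left(- \frac{15093}{5}\right) \left(- \frac{1}{4216}\right) = \frac{15093}{21080}$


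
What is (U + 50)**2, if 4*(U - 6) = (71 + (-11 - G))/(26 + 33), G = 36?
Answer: 10956100/3481 ≈ 3147.4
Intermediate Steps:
U = 360/59 (U = 6 + ((71 + (-11 - 1*36))/(26 + 33))/4 = 6 + ((71 + (-11 - 36))/59)/4 = 6 + ((71 - 47)*(1/59))/4 = 6 + (24*(1/59))/4 = 6 + (1/4)*(24/59) = 6 + 6/59 = 360/59 ≈ 6.1017)
(U + 50)**2 = (360/59 + 50)**2 = (3310/59)**2 = 10956100/3481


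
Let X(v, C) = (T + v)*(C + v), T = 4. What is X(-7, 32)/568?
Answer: -75/568 ≈ -0.13204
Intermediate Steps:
X(v, C) = (4 + v)*(C + v)
X(-7, 32)/568 = ((-7)² + 4*32 + 4*(-7) + 32*(-7))/568 = (49 + 128 - 28 - 224)*(1/568) = -75*1/568 = -75/568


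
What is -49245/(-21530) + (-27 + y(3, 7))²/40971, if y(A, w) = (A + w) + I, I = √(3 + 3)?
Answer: 404793649/176421126 - 34*√6/40971 ≈ 2.2924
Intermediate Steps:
I = √6 ≈ 2.4495
y(A, w) = A + w + √6 (y(A, w) = (A + w) + √6 = A + w + √6)
-49245/(-21530) + (-27 + y(3, 7))²/40971 = -49245/(-21530) + (-27 + (3 + 7 + √6))²/40971 = -49245*(-1/21530) + (-27 + (10 + √6))²*(1/40971) = 9849/4306 + (-17 + √6)²*(1/40971) = 9849/4306 + (-17 + √6)²/40971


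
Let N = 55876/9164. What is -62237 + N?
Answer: -142570998/2291 ≈ -62231.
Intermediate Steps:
N = 13969/2291 (N = 55876*(1/9164) = 13969/2291 ≈ 6.0973)
-62237 + N = -62237 + 13969/2291 = -142570998/2291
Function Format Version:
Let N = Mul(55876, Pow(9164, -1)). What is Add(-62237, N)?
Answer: Rational(-142570998, 2291) ≈ -62231.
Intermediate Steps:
N = Rational(13969, 2291) (N = Mul(55876, Rational(1, 9164)) = Rational(13969, 2291) ≈ 6.0973)
Add(-62237, N) = Add(-62237, Rational(13969, 2291)) = Rational(-142570998, 2291)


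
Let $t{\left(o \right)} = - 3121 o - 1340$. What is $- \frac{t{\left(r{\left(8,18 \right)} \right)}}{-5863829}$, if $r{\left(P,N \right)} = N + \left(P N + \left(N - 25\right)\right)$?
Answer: $- \frac{485095}{5863829} \approx -0.082727$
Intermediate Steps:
$r{\left(P,N \right)} = -25 + 2 N + N P$ ($r{\left(P,N \right)} = N + \left(N P + \left(-25 + N\right)\right) = N + \left(-25 + N + N P\right) = -25 + 2 N + N P$)
$t{\left(o \right)} = -1340 - 3121 o$
$- \frac{t{\left(r{\left(8,18 \right)} \right)}}{-5863829} = - \frac{-1340 - 3121 \left(-25 + 2 \cdot 18 + 18 \cdot 8\right)}{-5863829} = - \frac{\left(-1340 - 3121 \left(-25 + 36 + 144\right)\right) \left(-1\right)}{5863829} = - \frac{\left(-1340 - 483755\right) \left(-1\right)}{5863829} = - \frac{\left(-485095\right) \left(-1\right)}{5863829} = \left(-1\right) \frac{485095}{5863829} = - \frac{485095}{5863829}$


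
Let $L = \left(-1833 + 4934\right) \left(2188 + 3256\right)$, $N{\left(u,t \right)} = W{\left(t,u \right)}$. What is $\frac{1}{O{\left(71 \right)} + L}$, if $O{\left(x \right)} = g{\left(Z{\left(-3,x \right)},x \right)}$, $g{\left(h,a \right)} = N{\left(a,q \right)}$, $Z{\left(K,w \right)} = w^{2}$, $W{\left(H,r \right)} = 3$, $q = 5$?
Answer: $\frac{1}{16881847} \approx 5.9235 \cdot 10^{-8}$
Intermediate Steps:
$N{\left(u,t \right)} = 3$
$g{\left(h,a \right)} = 3$
$O{\left(x \right)} = 3$
$L = 16881844$ ($L = 3101 \cdot 5444 = 16881844$)
$\frac{1}{O{\left(71 \right)} + L} = \frac{1}{3 + 16881844} = \frac{1}{16881847}$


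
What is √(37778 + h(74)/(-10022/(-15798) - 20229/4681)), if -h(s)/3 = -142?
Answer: √175003509768311510870/68166190 ≈ 194.07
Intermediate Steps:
h(s) = 426 (h(s) = -3*(-142) = 426)
√(37778 + h(74)/(-10022/(-15798) - 20229/4681)) = √(37778 + 426/(-10022/(-15798) - 20229/4681)) = √(37778 + 426/(-10022*(-1/15798) - 20229*1/4681)) = √(37778 + 426/(5011/7899 - 20229/4681)) = √(37778 + 426/(-136332380/36975219)) = √(37778 + 426*(-36975219/136332380)) = √(37778 - 7875721647/68166190) = √(2567306604173/68166190) = √175003509768311510870/68166190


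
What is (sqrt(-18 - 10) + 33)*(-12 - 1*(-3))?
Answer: -297 - 18*I*sqrt(7) ≈ -297.0 - 47.624*I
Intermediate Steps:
(sqrt(-18 - 10) + 33)*(-12 - 1*(-3)) = (sqrt(-28) + 33)*(-12 + 3) = (2*I*sqrt(7) + 33)*(-9) = (33 + 2*I*sqrt(7))*(-9) = -297 - 18*I*sqrt(7)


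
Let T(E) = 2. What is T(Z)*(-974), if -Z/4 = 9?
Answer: -1948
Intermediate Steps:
Z = -36 (Z = -4*9 = -36)
T(Z)*(-974) = 2*(-974) = -1948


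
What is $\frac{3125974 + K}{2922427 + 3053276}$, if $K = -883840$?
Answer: $\frac{249126}{663967} \approx 0.37521$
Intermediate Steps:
$\frac{3125974 + K}{2922427 + 3053276} = \frac{3125974 - 883840}{2922427 + 3053276} = \frac{2242134}{5975703} = 2242134 \cdot \frac{1}{5975703} = \frac{249126}{663967}$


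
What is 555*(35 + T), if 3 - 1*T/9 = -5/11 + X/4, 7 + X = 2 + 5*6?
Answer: 240315/44 ≈ 5461.7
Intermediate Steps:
X = 25 (X = -7 + (2 + 5*6) = -7 + (2 + 30) = -7 + 32 = 25)
T = -1107/44 (T = 27 - 9*(-5/11 + 25/4) = 27 - 9*255/44 = 27 - 2295/44 = -1107/44 ≈ -25.159)
555*(35 + T) = 555*(35 - 1107/44) = 555*(433/44) = 240315/44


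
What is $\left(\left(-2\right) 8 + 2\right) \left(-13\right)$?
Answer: $182$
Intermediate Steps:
$\left(\left(-2\right) 8 + 2\right) \left(-13\right) = \left(-16 + 2\right) \left(-13\right) = \left(-14\right) \left(-13\right) = 182$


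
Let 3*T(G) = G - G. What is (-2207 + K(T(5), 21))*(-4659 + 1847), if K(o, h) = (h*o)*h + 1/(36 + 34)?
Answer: 217211534/35 ≈ 6.2060e+6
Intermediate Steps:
T(G) = 0 (T(G) = (G - G)/3 = (1/3)*0 = 0)
K(o, h) = 1/70 + o*h**2 (K(o, h) = o*h**2 + 1/70 = 1/70 + o*h**2)
(-2207 + K(T(5), 21))*(-4659 + 1847) = (-2207 + (1/70 + 0*21**2))*(-4659 + 1847) = (-2207 + (1/70 + 0*441))*(-2812) = (-2207 + (1/70 + 0))*(-2812) = (-2207 + 1/70)*(-2812) = -154489/70*(-2812) = 217211534/35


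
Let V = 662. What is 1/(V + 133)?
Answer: 1/795 ≈ 0.0012579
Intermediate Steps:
1/(V + 133) = 1/(662 + 133) = 1/795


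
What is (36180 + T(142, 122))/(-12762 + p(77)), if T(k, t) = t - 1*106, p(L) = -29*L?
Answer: -36196/14995 ≈ -2.4139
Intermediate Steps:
T(k, t) = -106 + t (T(k, t) = t - 106 = -106 + t)
(36180 + T(142, 122))/(-12762 + p(77)) = (36180 + (-106 + 122))/(-12762 - 29*77) = (36180 + 16)/(-12762 - 2233) = 36196/(-14995) = 36196*(-1/14995) = -36196/14995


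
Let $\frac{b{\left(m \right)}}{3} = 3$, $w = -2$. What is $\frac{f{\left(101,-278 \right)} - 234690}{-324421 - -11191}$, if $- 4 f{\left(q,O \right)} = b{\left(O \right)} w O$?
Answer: $\frac{78647}{104410} \approx 0.75325$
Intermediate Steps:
$b{\left(m \right)} = 9$ ($b{\left(m \right)} = 3 \cdot 3 = 9$)
$f{\left(q,O \right)} = \frac{9 O}{2}$ ($f{\left(q,O \right)} = - \frac{9 \left(-2\right) O}{4} = - \frac{\left(-18\right) O}{4} = \frac{9 O}{2}$)
$\frac{f{\left(101,-278 \right)} - 234690}{-324421 - -11191} = \frac{\frac{9}{2} \left(-278\right) - 234690}{-324421 - -11191} = \frac{-1251 - 234690}{-324421 + \left(-95 + 11286\right)} = - \frac{235941}{-324421 + 11191} = - \frac{235941}{-313230} = \left(-235941\right) \left(- \frac{1}{313230}\right) = \frac{78647}{104410}$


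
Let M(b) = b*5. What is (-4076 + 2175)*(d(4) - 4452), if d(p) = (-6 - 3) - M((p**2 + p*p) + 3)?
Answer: 8813036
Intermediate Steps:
M(b) = 5*b
d(p) = -24 - 10*p**2 (d(p) = (-6 - 3) - 5*((p**2 + p*p) + 3) = -9 - 5*((p**2 + p**2) + 3) = -9 - 5*(2*p**2 + 3) = -9 - 5*(3 + 2*p**2) = -9 - (15 + 10*p**2) = -9 + (-15 - 10*p**2) = -24 - 10*p**2)
(-4076 + 2175)*(d(4) - 4452) = (-4076 + 2175)*((-24 - 10*4**2) - 4452) = -1901*((-24 - 10*16) - 4452) = -1901*((-24 - 160) - 4452) = -1901*(-184 - 4452) = -1901*(-4636) = 8813036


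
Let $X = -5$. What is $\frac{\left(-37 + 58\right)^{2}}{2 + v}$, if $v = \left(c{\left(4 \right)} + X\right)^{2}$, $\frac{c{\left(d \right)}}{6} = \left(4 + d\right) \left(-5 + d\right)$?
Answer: $\frac{147}{937} \approx 0.15688$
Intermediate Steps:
$c{\left(d \right)} = 6 \left(-5 + d\right) \left(4 + d\right)$ ($c{\left(d \right)} = 6 \left(4 + d\right) \left(-5 + d\right) = 6 \left(-5 + d\right) \left(4 + d\right)$)
$v = 2809$ ($v = \left(\left(-120 - 24 + 6 \cdot 4^{2}\right) - 5\right)^{2} = \left(\left(-120 - 24 + 6 \cdot 16\right) - 5\right)^{2} = \left(\left(-120 - 24 + 96\right) - 5\right)^{2} = \left(-48 - 5\right)^{2} = \left(-53\right)^{2} = 2809$)
$\frac{\left(-37 + 58\right)^{2}}{2 + v} = \frac{\left(-37 + 58\right)^{2}}{2 + 2809} = \frac{21^{2}}{2811} = 441 \cdot \frac{1}{2811} = \frac{147}{937}$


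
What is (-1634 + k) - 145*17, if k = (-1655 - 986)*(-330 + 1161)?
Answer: -2198770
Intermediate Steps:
k = -2194671 (k = -2641*831 = -2194671)
(-1634 + k) - 145*17 = (-1634 - 2194671) - 145*17 = -2196305 - 2465 = -2198770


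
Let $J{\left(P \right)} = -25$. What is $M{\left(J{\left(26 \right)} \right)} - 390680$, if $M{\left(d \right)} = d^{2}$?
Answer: $-390055$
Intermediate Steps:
$M{\left(J{\left(26 \right)} \right)} - 390680 = \left(-25\right)^{2} - 390680 = 625 - 390680 = -390055$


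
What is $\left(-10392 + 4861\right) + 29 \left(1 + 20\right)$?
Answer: $-4922$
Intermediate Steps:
$\left(-10392 + 4861\right) + 29 \left(1 + 20\right) = -5531 + 29 \cdot 21 = -5531 + 609 = -4922$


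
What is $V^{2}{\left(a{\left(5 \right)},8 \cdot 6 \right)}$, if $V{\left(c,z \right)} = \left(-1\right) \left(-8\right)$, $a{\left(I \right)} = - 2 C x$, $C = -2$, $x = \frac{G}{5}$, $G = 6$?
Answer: $64$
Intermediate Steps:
$x = \frac{6}{5} \approx 1.2$
$a{\left(I \right)} = \frac{24}{5}$ ($a{\left(I \right)} = \left(-2\right) \left(-2\right) \frac{6}{5} = 4 \cdot \frac{6}{5} = \frac{24}{5}$)
$V{\left(c,z \right)} = 8$
$V^{2}{\left(a{\left(5 \right)},8 \cdot 6 \right)} = 8^{2} = 64$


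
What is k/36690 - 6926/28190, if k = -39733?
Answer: -137418821/103429110 ≈ -1.3286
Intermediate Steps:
k/36690 - 6926/28190 = -39733/36690 - 6926/28190 = -39733*1/36690 - 6926*1/28190 = -39733/36690 - 3463/14095 = -137418821/103429110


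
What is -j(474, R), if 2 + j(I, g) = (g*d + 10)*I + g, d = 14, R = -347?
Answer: 2298301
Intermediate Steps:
j(I, g) = -2 + g + I*(10 + 14*g) (j(I, g) = -2 + ((g*14 + 10)*I + g) = -2 + ((14*g + 10)*I + g) = -2 + ((10 + 14*g)*I + g) = -2 + (I*(10 + 14*g) + g) = -2 + (g + I*(10 + 14*g)) = -2 + g + I*(10 + 14*g))
-j(474, R) = -(-2 - 347 + 10*474 + 14*474*(-347)) = -(-2 - 347 + 4740 - 2302692) = -1*(-2298301) = 2298301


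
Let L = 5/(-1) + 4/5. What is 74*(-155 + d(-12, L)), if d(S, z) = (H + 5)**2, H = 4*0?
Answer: -9620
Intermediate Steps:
H = 0
L = -21/5 (L = 5*(-1) + 4*(1/5) = -5 + 4/5 = -21/5 ≈ -4.2000)
d(S, z) = 25 (d(S, z) = (0 + 5)**2 = 5**2 = 25)
74*(-155 + d(-12, L)) = 74*(-155 + 25) = 74*(-130) = -9620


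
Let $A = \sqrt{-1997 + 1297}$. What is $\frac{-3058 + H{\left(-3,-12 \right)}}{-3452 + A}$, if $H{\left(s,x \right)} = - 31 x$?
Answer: $\frac{2318018}{2979251} + \frac{6715 i \sqrt{7}}{2979251} \approx 0.77805 + 0.0059633 i$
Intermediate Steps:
$A = 10 i \sqrt{7}$ ($A = \sqrt{-700} = 10 i \sqrt{7} \approx 26.458 i$)
$\frac{-3058 + H{\left(-3,-12 \right)}}{-3452 + A} = \frac{-3058 - -372}{-3452 + 10 i \sqrt{7}} = \frac{-3058 + 372}{-3452 + 10 i \sqrt{7}} = - \frac{2686}{-3452 + 10 i \sqrt{7}}$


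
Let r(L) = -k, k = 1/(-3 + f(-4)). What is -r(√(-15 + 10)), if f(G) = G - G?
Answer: -⅓ ≈ -0.33333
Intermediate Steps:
f(G) = 0
k = -⅓ (k = 1/(-3 + 0) = 1/(-3) = -⅓ ≈ -0.33333)
r(L) = ⅓ (r(L) = -1*(-⅓) = ⅓)
-r(√(-15 + 10)) = -1*⅓ = -⅓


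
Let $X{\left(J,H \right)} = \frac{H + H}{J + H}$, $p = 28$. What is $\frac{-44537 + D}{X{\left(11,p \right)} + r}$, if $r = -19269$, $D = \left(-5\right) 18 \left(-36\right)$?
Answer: $\frac{1610583}{751435} \approx 2.1433$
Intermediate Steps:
$X{\left(J,H \right)} = \frac{2 H}{H + J}$
$D = 3240$ ($D = \left(-90\right) \left(-36\right) = 3240$)
$\frac{-44537 + D}{X{\left(11,p \right)} + r} = \frac{-44537 + 3240}{2 \cdot 28 \frac{1}{28 + 11} - 19269} = - \frac{41297}{2 \cdot 28 \cdot \frac{1}{39} - 19269} = - \frac{41297}{\frac{56}{39} - 19269} = - \frac{41297}{- \frac{751435}{39}} = \left(-41297\right) \left(- \frac{39}{751435}\right) = \frac{1610583}{751435}$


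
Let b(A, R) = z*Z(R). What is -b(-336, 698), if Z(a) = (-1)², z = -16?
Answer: 16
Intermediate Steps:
Z(a) = 1
b(A, R) = -16 (b(A, R) = -16*1 = -16)
-b(-336, 698) = -1*(-16) = 16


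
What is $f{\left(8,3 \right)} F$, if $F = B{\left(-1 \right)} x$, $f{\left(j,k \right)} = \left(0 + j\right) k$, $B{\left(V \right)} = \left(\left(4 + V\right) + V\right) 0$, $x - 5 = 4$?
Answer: $0$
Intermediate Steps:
$x = 9$ ($x = 5 + 4 = 9$)
$B{\left(V \right)} = 0$ ($B{\left(V \right)} = \left(4 + 2 V\right) 0 = 0$)
$f{\left(j,k \right)} = j k$
$F = 0$ ($F = 0 \cdot 9 = 0$)
$f{\left(8,3 \right)} F = 8 \cdot 3 \cdot 0 = 24 \cdot 0 = 0$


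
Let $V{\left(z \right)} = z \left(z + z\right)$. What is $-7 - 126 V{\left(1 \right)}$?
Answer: $-259$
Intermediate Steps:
$V{\left(z \right)} = 2 z^{2}$ ($V{\left(z \right)} = z 2 z = 2 z^{2}$)
$-7 - 126 V{\left(1 \right)} = -7 - 126 \cdot 2 \cdot 1^{2} = -7 - 126 \cdot 2 \cdot 1 = -7 - 252 = -259$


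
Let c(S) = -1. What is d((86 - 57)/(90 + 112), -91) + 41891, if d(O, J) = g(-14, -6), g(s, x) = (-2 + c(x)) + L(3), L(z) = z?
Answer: 41891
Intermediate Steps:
g(s, x) = 0 (g(s, x) = (-2 - 1) + 3 = -3 + 3 = 0)
d(O, J) = 0
d((86 - 57)/(90 + 112), -91) + 41891 = 0 + 41891 = 41891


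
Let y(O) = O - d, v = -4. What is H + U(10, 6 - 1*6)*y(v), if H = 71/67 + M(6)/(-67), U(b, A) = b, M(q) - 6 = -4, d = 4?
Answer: -5291/67 ≈ -78.970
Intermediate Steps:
M(q) = 2 (M(q) = 6 - 4 = 2)
y(O) = -4 + O (y(O) = O - 1*4 = O - 4 = -4 + O)
H = 69/67 (H = 71/67 + 2/(-67) = 71*(1/67) + 2*(-1/67) = 71/67 - 2/67 = 69/67 ≈ 1.0299)
H + U(10, 6 - 1*6)*y(v) = 69/67 + 10*(-4 - 4) = 69/67 + 10*(-8) = 69/67 - 80 = -5291/67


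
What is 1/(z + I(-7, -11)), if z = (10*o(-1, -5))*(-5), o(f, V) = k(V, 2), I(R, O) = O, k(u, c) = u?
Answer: 1/239 ≈ 0.0041841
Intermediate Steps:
o(f, V) = V
z = 250 (z = (10*(-5))*(-5) = -50*(-5) = 250)
1/(z + I(-7, -11)) = 1/(250 - 11) = 1/239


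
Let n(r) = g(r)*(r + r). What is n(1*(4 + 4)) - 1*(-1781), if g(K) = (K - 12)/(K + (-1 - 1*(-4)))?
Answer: 19527/11 ≈ 1775.2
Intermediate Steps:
g(K) = (-12 + K)/(3 + K) (g(K) = (-12 + K)/(K + (-1 + 4)) = (-12 + K)/(K + 3) = (-12 + K)/(3 + K))
n(r) = 2*r*(-12 + r)/(3 + r) (n(r) = ((-12 + r)/(3 + r))*(r + r) = ((-12 + r)/(3 + r))*(2*r) = 2*r*(-12 + r)/(3 + r))
n(1*(4 + 4)) - 1*(-1781) = 2*(1*(4 + 4))*(-12 + 1*(4 + 4))/(3 + 1*(4 + 4)) - 1*(-1781) = 2*(1*8)*(-12 + 1*8)/(3 + 1*8) + 1781 = 2*8*(-12 + 8)/(3 + 8) + 1781 = 2*8*(-4)/11 + 1781 = 2*8*(1/11)*(-4) + 1781 = -64/11 + 1781 = 19527/11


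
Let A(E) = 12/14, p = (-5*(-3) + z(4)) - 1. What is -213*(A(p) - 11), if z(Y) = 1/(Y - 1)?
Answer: 15123/7 ≈ 2160.4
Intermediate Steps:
z(Y) = 1/(-1 + Y)
p = 43/3 (p = (-5*(-3) + 1/(-1 + 4)) - 1 = (15 + 1/3) - 1 = (15 + ⅓) - 1 = 46/3 - 1 = 43/3 ≈ 14.333)
A(E) = 6/7 (A(E) = 12*(1/14) = 6/7)
-213*(A(p) - 11) = -213*(6/7 - 11) = -213*(-71/7) = 15123/7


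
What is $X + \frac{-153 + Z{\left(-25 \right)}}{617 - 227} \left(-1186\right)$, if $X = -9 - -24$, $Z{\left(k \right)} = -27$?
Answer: $\frac{7311}{13} \approx 562.38$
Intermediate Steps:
$X = 15$ ($X = -9 + 24 = 15$)
$X + \frac{-153 + Z{\left(-25 \right)}}{617 - 227} \left(-1186\right) = 15 + \frac{-153 - 27}{617 - 227} \left(-1186\right) = 15 + - \frac{180}{390} \left(-1186\right) = 15 + \left(-180\right) \frac{1}{390} \left(-1186\right) = 15 - - \frac{7116}{13} = 15 + \frac{7116}{13} = \frac{7311}{13}$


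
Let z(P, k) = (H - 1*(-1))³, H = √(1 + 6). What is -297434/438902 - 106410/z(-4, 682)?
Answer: 42808921429/3950118 - 88675*√7/18 ≈ -2196.6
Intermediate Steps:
H = √7 ≈ 2.6458
z(P, k) = (1 + √7)³ (z(P, k) = (√7 - 1*(-1))³ = (√7 + 1)³ = (1 + √7)³)
-297434/438902 - 106410/z(-4, 682) = -297434/438902 - 106410/(1 + √7)³ = -297434*1/438902 - 106410/(1 + √7)³ = -148717/219451 - 106410/(1 + √7)³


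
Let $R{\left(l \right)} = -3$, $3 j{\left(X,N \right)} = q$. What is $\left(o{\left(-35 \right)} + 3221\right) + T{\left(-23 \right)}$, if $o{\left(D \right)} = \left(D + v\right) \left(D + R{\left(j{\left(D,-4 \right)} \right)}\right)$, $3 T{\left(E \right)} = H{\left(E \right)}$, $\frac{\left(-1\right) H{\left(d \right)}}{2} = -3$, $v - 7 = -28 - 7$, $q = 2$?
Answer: $5617$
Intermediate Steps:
$j{\left(X,N \right)} = \frac{2}{3}$ ($j{\left(X,N \right)} = \frac{1}{3} \cdot 2 = \frac{2}{3}$)
$v = -28$ ($v = 7 - 35 = -28$)
$H{\left(d \right)} = 6$ ($H{\left(d \right)} = \left(-2\right) \left(-3\right) = 6$)
$T{\left(E \right)} = 2$ ($T{\left(E \right)} = \frac{1}{3} \cdot 6 = 2$)
$o{\left(D \right)} = \left(-28 + D\right) \left(-3 + D\right)$ ($o{\left(D \right)} = \left(D - 28\right) \left(D - 3\right) = \left(-28 + D\right) \left(-3 + D\right)$)
$\left(o{\left(-35 \right)} + 3221\right) + T{\left(-23 \right)} = \left(\left(84 + \left(-35\right)^{2} - -1085\right) + 3221\right) + 2 = \left(\left(84 + 1225 + 1085\right) + 3221\right) + 2 = \left(2394 + 3221\right) + 2 = 5615 + 2 = 5617$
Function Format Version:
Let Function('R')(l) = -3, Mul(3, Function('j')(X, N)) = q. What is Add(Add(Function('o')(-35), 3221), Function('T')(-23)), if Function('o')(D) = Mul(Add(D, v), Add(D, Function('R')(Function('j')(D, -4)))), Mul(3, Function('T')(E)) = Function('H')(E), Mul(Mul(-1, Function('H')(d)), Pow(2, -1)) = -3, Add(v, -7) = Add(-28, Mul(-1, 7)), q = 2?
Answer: 5617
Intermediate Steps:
Function('j')(X, N) = Rational(2, 3) (Function('j')(X, N) = Mul(Rational(1, 3), 2) = Rational(2, 3))
v = -28 (v = Add(7, Add(-28, Mul(-1, 7))) = Add(7, Add(-28, -7)) = Add(7, -35) = -28)
Function('H')(d) = 6 (Function('H')(d) = Mul(-2, -3) = 6)
Function('T')(E) = 2 (Function('T')(E) = Mul(Rational(1, 3), 6) = 2)
Function('o')(D) = Mul(Add(-28, D), Add(-3, D)) (Function('o')(D) = Mul(Add(D, -28), Add(D, -3)) = Mul(Add(-28, D), Add(-3, D)))
Add(Add(Function('o')(-35), 3221), Function('T')(-23)) = Add(Add(Add(84, Pow(-35, 2), Mul(-31, -35)), 3221), 2) = Add(Add(Add(84, 1225, 1085), 3221), 2) = Add(Add(2394, 3221), 2) = Add(5615, 2) = 5617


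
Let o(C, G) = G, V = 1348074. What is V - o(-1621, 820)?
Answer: 1347254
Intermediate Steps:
V - o(-1621, 820) = 1348074 - 1*820 = 1348074 - 820 = 1347254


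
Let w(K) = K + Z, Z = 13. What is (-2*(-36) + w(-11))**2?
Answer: 5476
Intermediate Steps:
w(K) = 13 + K (w(K) = K + 13 = 13 + K)
(-2*(-36) + w(-11))**2 = (-2*(-36) + (13 - 11))**2 = (72 + 2)**2 = 74**2 = 5476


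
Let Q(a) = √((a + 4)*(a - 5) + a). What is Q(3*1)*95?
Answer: 95*I*√11 ≈ 315.08*I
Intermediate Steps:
Q(a) = √(a + (-5 + a)*(4 + a)) (Q(a) = √((4 + a)*(-5 + a) + a) = √((-5 + a)*(4 + a) + a) = √(a + (-5 + a)*(4 + a)))
Q(3*1)*95 = √(-20 + (3*1)²)*95 = √(-20 + 3²)*95 = √(-20 + 9)*95 = √(-11)*95 = (I*√11)*95 = 95*I*√11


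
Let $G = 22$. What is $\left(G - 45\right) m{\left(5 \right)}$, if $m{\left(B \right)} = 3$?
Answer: $-69$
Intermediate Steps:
$\left(G - 45\right) m{\left(5 \right)} = \left(22 - 45\right) 3 = \left(-23\right) 3 = -69$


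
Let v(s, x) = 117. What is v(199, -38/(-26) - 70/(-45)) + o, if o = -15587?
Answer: -15470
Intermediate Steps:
v(199, -38/(-26) - 70/(-45)) + o = 117 - 15587 = -15470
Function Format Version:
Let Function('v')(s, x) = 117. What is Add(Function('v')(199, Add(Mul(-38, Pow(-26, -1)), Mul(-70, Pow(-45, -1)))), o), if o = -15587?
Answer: -15470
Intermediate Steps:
Add(Function('v')(199, Add(Mul(-38, Pow(-26, -1)), Mul(-70, Pow(-45, -1)))), o) = Add(117, -15587) = -15470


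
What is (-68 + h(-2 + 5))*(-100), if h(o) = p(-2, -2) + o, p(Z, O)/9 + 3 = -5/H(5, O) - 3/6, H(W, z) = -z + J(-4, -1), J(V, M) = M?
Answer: 14150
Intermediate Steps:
H(W, z) = -1 - z (H(W, z) = -z - 1 = -1 - z)
p(Z, O) = -63/2 - 45/(-1 - O) (p(Z, O) = -27 + 9*(-5/(-1 - O) - 3/6) = -27 + 9*(-5/(-1 - O) - 3*⅙) = -27 + 9*(-5/(-1 - O) - ½) = -27 + 9*(-½ - 5/(-1 - O)) = -27 + (-9/2 - 45/(-1 - O)) = -63/2 - 45/(-1 - O))
h(o) = -153/2 + o (h(o) = 9*(3 - 7*(-2))/(2*(1 - 2)) + o = (9/2)*(3 + 14)/(-1) + o = (9/2)*(-1)*17 + o = -153/2 + o)
(-68 + h(-2 + 5))*(-100) = (-68 + (-153/2 + (-2 + 5)))*(-100) = (-68 + (-153/2 + 3))*(-100) = (-68 - 147/2)*(-100) = -283/2*(-100) = 14150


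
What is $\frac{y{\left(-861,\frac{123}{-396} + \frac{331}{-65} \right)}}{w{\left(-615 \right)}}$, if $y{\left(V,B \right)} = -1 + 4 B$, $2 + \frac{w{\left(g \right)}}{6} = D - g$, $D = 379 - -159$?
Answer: $- \frac{24251}{7406685} \approx -0.0032742$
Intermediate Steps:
$D = 538$ ($D = 379 + 159 = 538$)
$w{\left(g \right)} = 3216 - 6 g$ ($w{\left(g \right)} = -12 + 6 \left(538 - g\right) = -12 - \left(-3228 + 6 g\right) = 3216 - 6 g$)
$\frac{y{\left(-861,\frac{123}{-396} + \frac{331}{-65} \right)}}{w{\left(-615 \right)}} = \frac{-1 + 4 \left(\frac{123}{-396} + \frac{331}{-65}\right)}{3216 - -3690} = \frac{-1 + 4 \left(123 \left(- \frac{1}{396}\right) + 331 \left(- \frac{1}{65}\right)\right)}{3216 + 3690} = \frac{-1 + 4 \left(- \frac{41}{132} - \frac{331}{65}\right)}{6906} = \left(-1 + 4 \left(- \frac{46357}{8580}\right)\right) \frac{1}{6906} = \left(-1 - \frac{46357}{2145}\right) \frac{1}{6906} = \left(- \frac{48502}{2145}\right) \frac{1}{6906} = - \frac{24251}{7406685}$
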